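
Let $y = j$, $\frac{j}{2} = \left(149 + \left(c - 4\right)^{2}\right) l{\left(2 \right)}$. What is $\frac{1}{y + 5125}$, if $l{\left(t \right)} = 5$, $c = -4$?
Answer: $\frac{1}{7255} \approx 0.00013784$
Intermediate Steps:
$j = 2130$ ($j = 2 \left(149 + \left(-4 - 4\right)^{2}\right) 5 = 2 \left(149 + \left(-8\right)^{2}\right) 5 = 2 \left(149 + 64\right) 5 = 2 \cdot 213 \cdot 5 = 2 \cdot 1065 = 2130$)
$y = 2130$
$\frac{1}{y + 5125} = \frac{1}{2130 + 5125} = \frac{1}{7255}$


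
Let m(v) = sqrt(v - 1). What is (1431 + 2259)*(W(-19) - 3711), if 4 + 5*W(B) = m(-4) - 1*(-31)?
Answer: -13673664 + 738*I*sqrt(5) ≈ -1.3674e+7 + 1650.2*I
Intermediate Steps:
m(v) = sqrt(-1 + v)
W(B) = 27/5 + I*sqrt(5)/5 (W(B) = -4/5 + (sqrt(-1 - 4) - 1*(-31))/5 = -4/5 + (sqrt(-5) + 31)/5 = -4/5 + (I*sqrt(5) + 31)/5 = -4/5 + (31 + I*sqrt(5))/5 = -4/5 + (31/5 + I*sqrt(5)/5) = 27/5 + I*sqrt(5)/5)
(1431 + 2259)*(W(-19) - 3711) = (1431 + 2259)*((27/5 + I*sqrt(5)/5) - 3711) = 3690*(-18528/5 + I*sqrt(5)/5) = -13673664 + 738*I*sqrt(5)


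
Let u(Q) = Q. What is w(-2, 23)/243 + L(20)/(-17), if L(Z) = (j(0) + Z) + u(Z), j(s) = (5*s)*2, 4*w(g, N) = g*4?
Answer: -9754/4131 ≈ -2.3612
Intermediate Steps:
w(g, N) = g (w(g, N) = (g*4)/4 = (4*g)/4 = g)
j(s) = 10*s
L(Z) = 2*Z (L(Z) = (10*0 + Z) + Z = (0 + Z) + Z = Z + Z = 2*Z)
w(-2, 23)/243 + L(20)/(-17) = -2/243 + (2*20)/(-17) = -2*1/243 + 40*(-1/17) = -2/243 - 40/17 = -9754/4131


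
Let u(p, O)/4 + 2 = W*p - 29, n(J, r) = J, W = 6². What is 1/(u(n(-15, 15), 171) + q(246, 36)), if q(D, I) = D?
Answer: -1/2038 ≈ -0.00049068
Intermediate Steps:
W = 36
u(p, O) = -124 + 144*p (u(p, O) = -8 + 4*(36*p - 29) = -8 + 4*(-29 + 36*p) = -8 + (-116 + 144*p) = -124 + 144*p)
1/(u(n(-15, 15), 171) + q(246, 36)) = 1/((-124 + 144*(-15)) + 246) = 1/((-124 - 2160) + 246) = 1/(-2284 + 246) = 1/(-2038) = -1/2038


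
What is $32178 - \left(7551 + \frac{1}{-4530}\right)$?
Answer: $\frac{111560311}{4530} \approx 24627.0$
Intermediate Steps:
$32178 - \left(7551 + \frac{1}{-4530}\right) = 32178 - \left(7551 - \frac{1}{4530}\right) = 32178 - \frac{34206029}{4530} = \frac{111560311}{4530}$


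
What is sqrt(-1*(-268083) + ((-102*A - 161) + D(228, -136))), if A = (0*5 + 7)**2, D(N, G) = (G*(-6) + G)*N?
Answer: 2*sqrt(104491) ≈ 646.50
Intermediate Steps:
D(N, G) = -5*G*N (D(N, G) = (-6*G + G)*N = (-5*G)*N = -5*G*N)
A = 49 (A = (0 + 7)**2 = 7**2 = 49)
sqrt(-1*(-268083) + ((-102*A - 161) + D(228, -136))) = sqrt(-1*(-268083) + ((-102*49 - 161) - 5*(-136)*228)) = sqrt(268083 + ((-4998 - 161) + 155040)) = sqrt(268083 + (-5159 + 155040)) = sqrt(268083 + 149881) = sqrt(417964) = 2*sqrt(104491)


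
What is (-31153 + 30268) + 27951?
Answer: 27066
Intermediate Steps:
(-31153 + 30268) + 27951 = -885 + 27951 = 27066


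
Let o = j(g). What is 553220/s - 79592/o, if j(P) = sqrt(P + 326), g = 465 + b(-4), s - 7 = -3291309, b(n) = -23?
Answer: -276610/1645651 - 9949*sqrt(3)/6 ≈ -2872.2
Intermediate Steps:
s = -3291302 (s = 7 - 3291309 = -3291302)
g = 442 (g = 465 - 23 = 442)
j(P) = sqrt(326 + P)
o = 16*sqrt(3) (o = sqrt(326 + 442) = sqrt(768) = 16*sqrt(3) ≈ 27.713)
553220/s - 79592/o = 553220/(-3291302) - 79592*sqrt(3)/48 = 553220*(-1/3291302) - 9949*sqrt(3)/6 = -276610/1645651 - 9949*sqrt(3)/6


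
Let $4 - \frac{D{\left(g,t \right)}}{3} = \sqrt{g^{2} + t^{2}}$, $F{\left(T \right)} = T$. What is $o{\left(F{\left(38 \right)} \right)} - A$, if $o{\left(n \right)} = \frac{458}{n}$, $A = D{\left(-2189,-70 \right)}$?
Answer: $\frac{1}{19} + 3 \sqrt{4796621} \approx 6570.4$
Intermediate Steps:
$D{\left(g,t \right)} = 12 - 3 \sqrt{g^{2} + t^{2}}$
$A = 12 - 3 \sqrt{4796621}$ ($A = 12 - 3 \sqrt{\left(-2189\right)^{2} + \left(-70\right)^{2}} = 12 - 3 \sqrt{4791721 + 4900} = 12 - 3 \sqrt{4796621} \approx -6558.4$)
$o{\left(F{\left(38 \right)} \right)} - A = \frac{458}{38} - \left(12 - 3 \sqrt{4796621}\right) = 458 \cdot \frac{1}{38} - \left(12 - 3 \sqrt{4796621}\right) = \frac{229}{19} - \left(12 - 3 \sqrt{4796621}\right) = \frac{1}{19} + 3 \sqrt{4796621}$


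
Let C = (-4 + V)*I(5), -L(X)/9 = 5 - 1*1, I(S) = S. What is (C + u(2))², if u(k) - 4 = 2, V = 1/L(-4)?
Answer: 259081/1296 ≈ 199.91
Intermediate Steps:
L(X) = -36 (L(X) = -9*(5 - 1*1) = -9*(5 - 1) = -9*4 = -36)
V = -1/36 (V = 1/(-36) = -1/36 ≈ -0.027778)
u(k) = 6 (u(k) = 4 + 2 = 6)
C = -725/36 (C = (-4 - 1/36)*5 = -145/36*5 = -725/36 ≈ -20.139)
(C + u(2))² = (-725/36 + 6)² = (-509/36)² = 259081/1296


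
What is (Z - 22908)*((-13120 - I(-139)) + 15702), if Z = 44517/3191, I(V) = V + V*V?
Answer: 1212711522600/3191 ≈ 3.8004e+8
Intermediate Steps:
I(V) = V + V**2
Z = 44517/3191 (Z = 44517*(1/3191) = 44517/3191 ≈ 13.951)
(Z - 22908)*((-13120 - I(-139)) + 15702) = (44517/3191 - 22908)*((-13120 - (-139)*(1 - 139)) + 15702) = -73054911*((-13120 - (-139)*(-138)) + 15702)/3191 = -73054911*((-13120 - 1*19182) + 15702)/3191 = -73054911*((-13120 - 19182) + 15702)/3191 = -73054911*(-32302 + 15702)/3191 = -73054911/3191*(-16600) = 1212711522600/3191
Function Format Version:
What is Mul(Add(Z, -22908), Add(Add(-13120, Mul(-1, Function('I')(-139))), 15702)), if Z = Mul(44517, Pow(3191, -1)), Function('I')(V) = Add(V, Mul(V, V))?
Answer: Rational(1212711522600, 3191) ≈ 3.8004e+8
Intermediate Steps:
Function('I')(V) = Add(V, Pow(V, 2))
Z = Rational(44517, 3191) (Z = Mul(44517, Rational(1, 3191)) = Rational(44517, 3191) ≈ 13.951)
Mul(Add(Z, -22908), Add(Add(-13120, Mul(-1, Function('I')(-139))), 15702)) = Mul(Add(Rational(44517, 3191), -22908), Add(Add(-13120, Mul(-1, Mul(-139, Add(1, -139)))), 15702)) = Mul(Rational(-73054911, 3191), Add(Add(-13120, Mul(-1, Mul(-139, -138))), 15702)) = Mul(Rational(-73054911, 3191), Add(Add(-13120, Mul(-1, 19182)), 15702)) = Mul(Rational(-73054911, 3191), Add(Add(-13120, -19182), 15702)) = Mul(Rational(-73054911, 3191), Add(-32302, 15702)) = Mul(Rational(-73054911, 3191), -16600) = Rational(1212711522600, 3191)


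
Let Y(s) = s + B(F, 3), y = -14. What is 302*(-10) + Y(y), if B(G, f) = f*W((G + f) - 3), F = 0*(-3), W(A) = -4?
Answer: -3046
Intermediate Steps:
F = 0
B(G, f) = -4*f (B(G, f) = f*(-4) = -4*f)
Y(s) = -12 + s (Y(s) = s - 4*3 = s - 12 = -12 + s)
302*(-10) + Y(y) = 302*(-10) + (-12 - 14) = -3020 - 26 = -3046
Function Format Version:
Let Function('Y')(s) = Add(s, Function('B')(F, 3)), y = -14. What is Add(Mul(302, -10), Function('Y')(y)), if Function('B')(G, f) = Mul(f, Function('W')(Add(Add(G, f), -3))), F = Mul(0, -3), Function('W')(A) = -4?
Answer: -3046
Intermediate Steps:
F = 0
Function('B')(G, f) = Mul(-4, f) (Function('B')(G, f) = Mul(f, -4) = Mul(-4, f))
Function('Y')(s) = Add(-12, s) (Function('Y')(s) = Add(s, Mul(-4, 3)) = Add(s, -12) = Add(-12, s))
Add(Mul(302, -10), Function('Y')(y)) = Add(Mul(302, -10), Add(-12, -14)) = Add(-3020, -26) = -3046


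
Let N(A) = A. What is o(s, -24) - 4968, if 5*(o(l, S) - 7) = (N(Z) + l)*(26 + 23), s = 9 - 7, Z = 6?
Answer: -24413/5 ≈ -4882.6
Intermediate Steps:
s = 2
o(l, S) = 329/5 + 49*l/5 (o(l, S) = 7 + ((6 + l)*(26 + 23))/5 = 7 + ((6 + l)*49)/5 = 7 + (294 + 49*l)/5 = 7 + (294/5 + 49*l/5) = 329/5 + 49*l/5)
o(s, -24) - 4968 = (329/5 + (49/5)*2) - 4968 = (329/5 + 98/5) - 4968 = 427/5 - 4968 = -24413/5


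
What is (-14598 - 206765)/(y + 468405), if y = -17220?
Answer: -221363/451185 ≈ -0.49063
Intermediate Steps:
(-14598 - 206765)/(y + 468405) = (-14598 - 206765)/(-17220 + 468405) = -221363/451185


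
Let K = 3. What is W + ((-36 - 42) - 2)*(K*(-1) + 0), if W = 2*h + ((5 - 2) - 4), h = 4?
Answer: 247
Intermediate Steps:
W = 7 (W = 2*4 + ((5 - 2) - 4) = 8 + (3 - 4) = 8 - 1 = 7)
W + ((-36 - 42) - 2)*(K*(-1) + 0) = 7 + ((-36 - 42) - 2)*(3*(-1) + 0) = 7 + (-78 - 2)*(-3 + 0) = 7 - 80*(-3) = 7 + 240 = 247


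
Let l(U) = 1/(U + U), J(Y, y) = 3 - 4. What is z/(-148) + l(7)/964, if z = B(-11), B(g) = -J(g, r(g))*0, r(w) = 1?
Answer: 1/13496 ≈ 7.4096e-5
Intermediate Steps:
J(Y, y) = -1
l(U) = 1/(2*U)
B(g) = 0 (B(g) = -1*(-1)*0 = 1*0 = 0)
z = 0
z/(-148) + l(7)/964 = 0/(-148) + ((1/2)/7)/964 = 0*(-1/148) + ((1/2)*(1/7))*(1/964) = 0 + (1/14)*(1/964) = 0 + 1/13496 = 1/13496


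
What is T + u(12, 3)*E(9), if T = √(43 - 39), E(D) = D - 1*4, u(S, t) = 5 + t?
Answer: 42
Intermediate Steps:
E(D) = -4 + D (E(D) = D - 4 = -4 + D)
T = 2 (T = √4 = 2)
T + u(12, 3)*E(9) = 2 + (5 + 3)*(-4 + 9) = 2 + 8*5 = 2 + 40 = 42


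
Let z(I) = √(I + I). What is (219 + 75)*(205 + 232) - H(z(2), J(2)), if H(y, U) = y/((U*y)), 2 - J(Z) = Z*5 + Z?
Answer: 1284781/10 ≈ 1.2848e+5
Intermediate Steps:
z(I) = √2*√I (z(I) = √(2*I) = √2*√I)
J(Z) = 2 - 6*Z (J(Z) = 2 - (Z*5 + Z) = 2 - (5*Z + Z) = 2 - 6*Z)
H(y, U) = 1/U (H(y, U) = y*(1/(U*y)) = 1/U)
(219 + 75)*(205 + 232) - H(z(2), J(2)) = (219 + 75)*(205 + 232) - 1/(2 - 6*2) = 294*437 - 1/(2 - 12) = 128478 - 1/(-10) = 128478 - 1*(-⅒) = 128478 + ⅒ = 1284781/10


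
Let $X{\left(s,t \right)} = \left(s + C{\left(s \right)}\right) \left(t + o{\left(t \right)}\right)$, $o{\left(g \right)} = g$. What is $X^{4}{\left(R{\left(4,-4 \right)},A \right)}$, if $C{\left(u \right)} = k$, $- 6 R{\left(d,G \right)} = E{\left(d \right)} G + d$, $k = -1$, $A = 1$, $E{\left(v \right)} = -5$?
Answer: $10000$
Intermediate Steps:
$R{\left(d,G \right)} = - \frac{d}{6} + \frac{5 G}{6}$ ($R{\left(d,G \right)} = - \frac{- 5 G + d}{6} = - \frac{d - 5 G}{6} = - \frac{d}{6} + \frac{5 G}{6}$)
$C{\left(u \right)} = -1$
$X{\left(s,t \right)} = 2 t \left(-1 + s\right)$ ($X{\left(s,t \right)} = \left(s - 1\right) \left(t + t\right) = \left(-1 + s\right) 2 t = 2 t \left(-1 + s\right)$)
$X^{4}{\left(R{\left(4,-4 \right)},A \right)} = \left(2 \cdot 1 \left(-1 + \left(\left(- \frac{1}{6}\right) 4 + \frac{5}{6} \left(-4\right)\right)\right)\right)^{4} = \left(2 \cdot 1 \left(-1 - 4\right)\right)^{4} = \left(2 \cdot 1 \left(-5\right)\right)^{4} = \left(-10\right)^{4} = 10000$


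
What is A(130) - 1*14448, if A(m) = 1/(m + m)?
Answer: -3756479/260 ≈ -14448.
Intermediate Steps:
A(m) = 1/(2*m)
A(130) - 1*14448 = (½)/130 - 1*14448 = (½)*(1/130) - 14448 = 1/260 - 14448 = -3756479/260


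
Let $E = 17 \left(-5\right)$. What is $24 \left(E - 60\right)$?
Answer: $-3480$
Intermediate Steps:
$E = -85$
$24 \left(E - 60\right) = 24 \left(-85 - 60\right) = 24 \left(-145\right) = -3480$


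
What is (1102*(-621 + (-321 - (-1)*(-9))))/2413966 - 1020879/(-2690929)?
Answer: -177865888872/3247905557207 ≈ -0.054763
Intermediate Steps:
(1102*(-621 + (-321 - (-1)*(-9))))/2413966 - 1020879/(-2690929) = (1102*(-621 + (-321 - 1*9)))*(1/2413966) - 1020879*(-1/2690929) = (1102*(-621 + (-321 - 9)))*(1/2413966) + 1020879/2690929 = (1102*(-621 - 330))*(1/2413966) + 1020879/2690929 = (1102*(-951))*(1/2413966) + 1020879/2690929 = -1048002*1/2413966 + 1020879/2690929 = -524001/1206983 + 1020879/2690929 = -177865888872/3247905557207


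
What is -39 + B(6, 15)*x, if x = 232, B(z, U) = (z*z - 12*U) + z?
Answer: -32055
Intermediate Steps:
B(z, U) = z + z**2 - 12*U (B(z, U) = (z**2 - 12*U) + z = z + z**2 - 12*U)
-39 + B(6, 15)*x = -39 + (6 + 6**2 - 12*15)*232 = -39 + (6 + 36 - 180)*232 = -39 - 138*232 = -39 - 32016 = -32055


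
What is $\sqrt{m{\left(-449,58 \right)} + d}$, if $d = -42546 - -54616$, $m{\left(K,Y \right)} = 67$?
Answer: $\sqrt{12137} \approx 110.17$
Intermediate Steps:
$d = 12070$ ($d = -42546 + 54616 = 12070$)
$\sqrt{m{\left(-449,58 \right)} + d} = \sqrt{67 + 12070} = \sqrt{12137}$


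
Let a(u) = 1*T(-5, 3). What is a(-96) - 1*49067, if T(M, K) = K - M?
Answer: -49059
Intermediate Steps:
a(u) = 8 (a(u) = 1*(3 - 1*(-5)) = 1*(3 + 5) = 1*8 = 8)
a(-96) - 1*49067 = 8 - 1*49067 = 8 - 49067 = -49059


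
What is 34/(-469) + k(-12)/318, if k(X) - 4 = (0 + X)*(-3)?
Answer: 3974/74571 ≈ 0.053291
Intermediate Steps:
k(X) = 4 - 3*X (k(X) = 4 + (0 + X)*(-3) = 4 + X*(-3) = 4 - 3*X)
34/(-469) + k(-12)/318 = 34/(-469) + (4 - 3*(-12))/318 = 34*(-1/469) + (4 + 36)*(1/318) = -34/469 + 40*(1/318) = -34/469 + 20/159 = 3974/74571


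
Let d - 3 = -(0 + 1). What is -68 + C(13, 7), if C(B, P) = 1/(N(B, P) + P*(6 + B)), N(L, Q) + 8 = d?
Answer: -8635/127 ≈ -67.992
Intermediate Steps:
d = 2 (d = 3 - (0 + 1) = 3 - 1*1 = 3 - 1 = 2)
N(L, Q) = -6 (N(L, Q) = -8 + 2 = -6)
C(B, P) = 1/(-6 + P*(6 + B))
-68 + C(13, 7) = -68 + 1/(-6 + 6*7 + 13*7) = -68 + 1/(-6 + 42 + 91) = -68 + 1/127 = -8635/127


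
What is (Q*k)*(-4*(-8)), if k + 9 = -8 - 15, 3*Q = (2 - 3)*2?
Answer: 2048/3 ≈ 682.67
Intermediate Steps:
Q = -2/3 (Q = ((2 - 3)*2)/3 = (-1*2)/3 = (1/3)*(-2) = -2/3 ≈ -0.66667)
k = -32 (k = -9 + (-8 - 15) = -9 - 23 = -32)
(Q*k)*(-4*(-8)) = (-2/3*(-32))*(-4*(-8)) = (64/3)*32 = 2048/3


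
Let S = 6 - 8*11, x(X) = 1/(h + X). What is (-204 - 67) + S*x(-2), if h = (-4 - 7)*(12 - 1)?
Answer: -811/3 ≈ -270.33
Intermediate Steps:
h = -121 (h = -11*11 = -121)
x(X) = 1/(-121 + X)
S = -82 (S = 6 - 88 = -82)
(-204 - 67) + S*x(-2) = (-204 - 67) - 82/(-121 - 2) = -271 - 82/(-123) = -271 - 82*(-1/123) = -271 + ⅔ = -811/3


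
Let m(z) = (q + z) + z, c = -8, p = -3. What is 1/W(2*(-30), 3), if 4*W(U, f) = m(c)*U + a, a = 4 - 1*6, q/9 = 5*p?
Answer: 2/4529 ≈ 0.00044160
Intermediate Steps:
q = -135 (q = 9*(5*(-3)) = 9*(-15) = -135)
m(z) = -135 + 2*z (m(z) = (-135 + z) + z = -135 + 2*z)
a = -2 (a = 4 - 6 = -2)
W(U, f) = -½ - 151*U/4 (W(U, f) = ((-135 + 2*(-8))*U - 2)/4 = ((-135 - 16)*U - 2)/4 = (-151*U - 2)/4 = (-2 - 151*U)/4 = -½ - 151*U/4)
1/W(2*(-30), 3) = 1/(-½ - 151*(-30)/2) = 1/(-½ - 151/4*(-60)) = 1/(-½ + 2265) = 1/(4529/2) = 2/4529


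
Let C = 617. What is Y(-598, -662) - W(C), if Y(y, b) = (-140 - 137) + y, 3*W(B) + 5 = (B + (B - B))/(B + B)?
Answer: -1747/2 ≈ -873.50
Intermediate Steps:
W(B) = -3/2 (W(B) = -5/3 + ((B + (B - B))/(B + B))/3 = -5/3 + ((B + 0)/((2*B)))/3 = -5/3 + (B*(1/(2*B)))/3 = -5/3 + (⅓)*(½) = -5/3 + ⅙ = -3/2)
Y(y, b) = -277 + y
Y(-598, -662) - W(C) = (-277 - 598) - 1*(-3/2) = -875 + 3/2 = -1747/2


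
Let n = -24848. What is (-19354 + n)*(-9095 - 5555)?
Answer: 647559300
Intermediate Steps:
(-19354 + n)*(-9095 - 5555) = (-19354 - 24848)*(-9095 - 5555) = -44202*(-14650) = 647559300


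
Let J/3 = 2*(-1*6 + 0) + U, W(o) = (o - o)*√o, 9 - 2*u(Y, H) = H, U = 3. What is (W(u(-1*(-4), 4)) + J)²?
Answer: 729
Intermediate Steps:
u(Y, H) = 9/2 - H/2
W(o) = 0 (W(o) = 0*√o = 0)
J = -27 (J = 3*(2*(-1*6 + 0) + 3) = 3*(2*(-6 + 0) + 3) = 3*(2*(-6) + 3) = 3*(-12 + 3) = 3*(-9) = -27)
(W(u(-1*(-4), 4)) + J)² = (0 - 27)² = (-27)² = 729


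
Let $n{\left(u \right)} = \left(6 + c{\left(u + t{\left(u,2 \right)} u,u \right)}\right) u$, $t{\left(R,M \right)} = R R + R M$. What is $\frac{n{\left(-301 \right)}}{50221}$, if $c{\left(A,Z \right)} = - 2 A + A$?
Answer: $- \frac{8154091806}{50221} \approx -1.6236 \cdot 10^{5}$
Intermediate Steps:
$t{\left(R,M \right)} = R^{2} + M R$
$c{\left(A,Z \right)} = - A$
$n{\left(u \right)} = u \left(6 - u - u^{2} \left(2 + u\right)\right)$ ($n{\left(u \right)} = \left(6 - \left(u + u \left(2 + u\right) u\right)\right) u = \left(6 - \left(u + u^{2} \left(2 + u\right)\right)\right) u = \left(6 - u - u^{2} \left(2 + u\right)\right) u = u \left(6 - u - u^{2} \left(2 + u\right)\right)$)
$\frac{n{\left(-301 \right)}}{50221} = \frac{\left(-1\right) \left(-301\right) \left(-6 - 301 \left(1 - 301 \left(2 - 301\right)\right)\right)}{50221} = \left(-1\right) \left(-301\right) \left(-6 - 301 \left(1 - -89999\right)\right) \frac{1}{50221} = \left(-1\right) \left(-301\right) \left(-6 - 301 \left(1 + 89999\right)\right) \frac{1}{50221} = \left(-1\right) \left(-301\right) \left(-6 - 27090000\right) \frac{1}{50221} = \left(-1\right) \left(-301\right) \left(-27090006\right) \frac{1}{50221} = \left(-8154091806\right) \frac{1}{50221} = - \frac{8154091806}{50221}$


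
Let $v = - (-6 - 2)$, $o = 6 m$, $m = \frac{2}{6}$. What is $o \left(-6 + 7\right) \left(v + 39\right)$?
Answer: $94$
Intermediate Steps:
$m = \frac{1}{3}$ ($m = 2 \cdot \frac{1}{6} = \frac{1}{3} \approx 0.33333$)
$o = 2$ ($o = 6 \cdot \frac{1}{3} = 2$)
$v = 8$ ($v = \left(-1\right) \left(-8\right) = 8$)
$o \left(-6 + 7\right) \left(v + 39\right) = 2 \left(-6 + 7\right) \left(8 + 39\right) = 2 \cdot 1 \cdot 47 = 2 \cdot 47 = 94$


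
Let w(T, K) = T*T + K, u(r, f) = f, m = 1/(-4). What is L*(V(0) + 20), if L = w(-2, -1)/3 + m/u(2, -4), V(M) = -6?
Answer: 119/8 ≈ 14.875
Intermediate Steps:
m = -¼ ≈ -0.25000
w(T, K) = K + T² (w(T, K) = T² + K = K + T²)
L = 17/16 (L = (-1 + (-2)²)/3 - ¼/(-4) = (-1 + 4)*(⅓) - ¼*(-¼) = 3*(⅓) + 1/16 = 1 + 1/16 = 17/16 ≈ 1.0625)
L*(V(0) + 20) = 17*(-6 + 20)/16 = (17/16)*14 = 119/8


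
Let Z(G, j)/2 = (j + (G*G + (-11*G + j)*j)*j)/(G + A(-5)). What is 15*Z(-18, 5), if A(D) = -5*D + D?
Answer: 100500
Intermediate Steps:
A(D) = -4*D
Z(G, j) = 2*(j + j*(G² + j*(j - 11*G)))/(20 + G) (Z(G, j) = 2*((j + (G*G + (-11*G + j)*j)*j)/(G - 4*(-5))) = 2*((j + (G² + (j - 11*G)*j)*j)/(G + 20)) = 2*((j + (G² + j*(j - 11*G))*j)/(20 + G)) = 2*((j + j*(G² + j*(j - 11*G)))/(20 + G)) = 2*(j + j*(G² + j*(j - 11*G)))/(20 + G))
15*Z(-18, 5) = 15*(2*5*(1 + (-18)² + 5² - 11*(-18)*5)/(20 - 18)) = 15*(2*5*(1 + 324 + 25 + 990)/2) = 15*(2*5*(½)*1340) = 15*6700 = 100500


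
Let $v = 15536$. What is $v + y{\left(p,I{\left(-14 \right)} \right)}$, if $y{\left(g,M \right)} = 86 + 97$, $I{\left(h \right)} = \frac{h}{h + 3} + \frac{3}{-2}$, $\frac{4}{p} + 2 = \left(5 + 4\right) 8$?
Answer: $15719$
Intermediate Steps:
$p = \frac{2}{35}$ ($p = \frac{4}{-2 + \left(5 + 4\right) 8} = \frac{4}{-2 + 9 \cdot 8} = \frac{4}{-2 + 72} = \frac{4}{70} = 4 \cdot \frac{1}{70} = \frac{2}{35} \approx 0.057143$)
$I{\left(h \right)} = - \frac{3}{2} + \frac{h}{3 + h}$ ($I{\left(h \right)} = \frac{h}{3 + h} + 3 \left(- \frac{1}{2}\right) = \frac{h}{3 + h} - \frac{3}{2} = - \frac{3}{2} + \frac{h}{3 + h}$)
$y{\left(g,M \right)} = 183$
$v + y{\left(p,I{\left(-14 \right)} \right)} = 15536 + 183 = 15719$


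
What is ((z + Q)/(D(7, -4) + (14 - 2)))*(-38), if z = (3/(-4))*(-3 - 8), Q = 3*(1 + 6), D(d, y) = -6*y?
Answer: -247/8 ≈ -30.875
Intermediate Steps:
Q = 21 (Q = 3*7 = 21)
z = 33/4 (z = (3*(-¼))*(-11) = -¾*(-11) = 33/4 ≈ 8.2500)
((z + Q)/(D(7, -4) + (14 - 2)))*(-38) = ((33/4 + 21)/(-6*(-4) + (14 - 2)))*(-38) = (117/(4*(24 + 12)))*(-38) = ((117/4)/36)*(-38) = ((117/4)*(1/36))*(-38) = (13/16)*(-38) = -247/8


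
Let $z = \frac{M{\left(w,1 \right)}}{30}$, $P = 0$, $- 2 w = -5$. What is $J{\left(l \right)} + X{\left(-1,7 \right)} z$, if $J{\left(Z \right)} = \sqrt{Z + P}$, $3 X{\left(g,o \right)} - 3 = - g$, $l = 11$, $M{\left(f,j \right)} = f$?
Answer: $\frac{1}{9} + \sqrt{11} \approx 3.4277$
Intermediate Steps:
$w = \frac{5}{2}$ ($w = \left(- \frac{1}{2}\right) \left(-5\right) = \frac{5}{2} \approx 2.5$)
$X{\left(g,o \right)} = 1 - \frac{g}{3}$ ($X{\left(g,o \right)} = 1 + \frac{\left(-1\right) g}{3} = 1 - \frac{g}{3}$)
$z = \frac{1}{12}$ ($z = \frac{5}{2 \cdot 30} = \frac{5}{2} \cdot \frac{1}{30} = \frac{1}{12} \approx 0.083333$)
$J{\left(Z \right)} = \sqrt{Z}$ ($J{\left(Z \right)} = \sqrt{Z + 0} = \sqrt{Z}$)
$J{\left(l \right)} + X{\left(-1,7 \right)} z = \sqrt{11} + \left(1 - - \frac{1}{3}\right) \frac{1}{12} = \sqrt{11} + \left(1 + \frac{1}{3}\right) \frac{1}{12} = \sqrt{11} + \frac{4}{3} \cdot \frac{1}{12} = \sqrt{11} + \frac{1}{9} = \frac{1}{9} + \sqrt{11}$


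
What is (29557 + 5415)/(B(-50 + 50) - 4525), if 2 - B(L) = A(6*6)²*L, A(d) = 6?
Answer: -34972/4523 ≈ -7.7320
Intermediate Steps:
B(L) = 2 - 36*L (B(L) = 2 - 6²*L = 2 - 36*L)
(29557 + 5415)/(B(-50 + 50) - 4525) = (29557 + 5415)/((2 - 36*(-50 + 50)) - 4525) = 34972/((2 - 36*0) - 4525) = 34972/((2 + 0) - 4525) = 34972/(2 - 4525) = 34972/(-4523) = 34972*(-1/4523) = -34972/4523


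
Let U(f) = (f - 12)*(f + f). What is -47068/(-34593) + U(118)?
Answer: 865425556/34593 ≈ 25017.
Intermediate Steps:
U(f) = 2*f*(-12 + f) (U(f) = (-12 + f)*(2*f) = 2*f*(-12 + f))
-47068/(-34593) + U(118) = -47068/(-34593) + 2*118*(-12 + 118) = -47068*(-1/34593) + 2*118*106 = 47068/34593 + 25016 = 865425556/34593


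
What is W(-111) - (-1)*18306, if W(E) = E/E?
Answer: 18307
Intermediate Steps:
W(E) = 1
W(-111) - (-1)*18306 = 1 - (-1)*18306 = 1 - 1*(-18306) = 1 + 18306 = 18307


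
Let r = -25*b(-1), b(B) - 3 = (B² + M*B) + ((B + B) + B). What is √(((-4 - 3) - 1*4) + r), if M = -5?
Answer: I*√161 ≈ 12.689*I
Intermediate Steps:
b(B) = 3 + B² - 2*B (b(B) = 3 + ((B² - 5*B) + ((B + B) + B)) = 3 + ((B² - 5*B) + (2*B + B)) = 3 + ((B² - 5*B) + 3*B) = 3 + (B² - 2*B) = 3 + B² - 2*B)
r = -150 (r = -25*(3 + (-1)² - 2*(-1)) = -25*(3 + 1 + 2) = -25*6 = -150)
√(((-4 - 3) - 1*4) + r) = √(((-4 - 3) - 1*4) - 150) = √((-7 - 4) - 150) = √(-11 - 150) = √(-161) = I*√161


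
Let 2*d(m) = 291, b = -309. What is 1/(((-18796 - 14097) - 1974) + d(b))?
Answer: -2/69443 ≈ -2.8801e-5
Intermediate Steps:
d(m) = 291/2 (d(m) = (½)*291 = 291/2)
1/(((-18796 - 14097) - 1974) + d(b)) = 1/(((-18796 - 14097) - 1974) + 291/2) = 1/((-32893 - 1974) + 291/2) = 1/(-34867 + 291/2) = 1/(-69443/2) = -2/69443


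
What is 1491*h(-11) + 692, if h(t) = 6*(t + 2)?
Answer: -79822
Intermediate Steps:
h(t) = 12 + 6*t (h(t) = 6*(2 + t) = 12 + 6*t)
1491*h(-11) + 692 = 1491*(12 + 6*(-11)) + 692 = 1491*(12 - 66) + 692 = 1491*(-54) + 692 = -80514 + 692 = -79822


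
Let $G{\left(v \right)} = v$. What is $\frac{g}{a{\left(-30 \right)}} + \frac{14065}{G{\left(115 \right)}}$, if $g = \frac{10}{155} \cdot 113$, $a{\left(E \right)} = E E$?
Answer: $\frac{39243949}{320850} \approx 122.31$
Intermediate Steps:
$a{\left(E \right)} = E^{2}$
$g = \frac{226}{31}$ ($g = 10 \cdot \frac{1}{155} \cdot 113 = \frac{2}{31} \cdot 113 = \frac{226}{31} \approx 7.2903$)
$\frac{g}{a{\left(-30 \right)}} + \frac{14065}{G{\left(115 \right)}} = \frac{226}{31 \left(-30\right)^{2}} + \frac{14065}{115} = \frac{226}{31 \cdot 900} + 14065 \cdot \frac{1}{115} = \frac{226}{31} \cdot \frac{1}{900} + \frac{2813}{23} = \frac{113}{13950} + \frac{2813}{23} = \frac{39243949}{320850}$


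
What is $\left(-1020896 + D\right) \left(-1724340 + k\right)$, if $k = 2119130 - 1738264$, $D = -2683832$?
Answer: $4977205745072$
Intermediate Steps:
$k = 380866$ ($k = 2119130 - 1738264 = 380866$)
$\left(-1020896 + D\right) \left(-1724340 + k\right) = \left(-1020896 - 2683832\right) \left(-1724340 + 380866\right) = \left(-3704728\right) \left(-1343474\right) = 4977205745072$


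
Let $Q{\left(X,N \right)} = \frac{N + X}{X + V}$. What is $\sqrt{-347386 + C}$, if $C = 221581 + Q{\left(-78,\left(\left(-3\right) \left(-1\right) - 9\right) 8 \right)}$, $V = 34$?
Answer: $\frac{i \sqrt{60888234}}{22} \approx 354.69 i$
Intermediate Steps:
$Q{\left(X,N \right)} = \frac{N + X}{34 + X}$ ($Q{\left(X,N \right)} = \frac{N + X}{X + 34} = \frac{N + X}{34 + X}$)
$C = \frac{4874845}{22}$ ($C = 221581 + \frac{\left(\left(-3\right) \left(-1\right) - 9\right) 8 - 78}{34 - 78} = 221581 + \frac{\left(3 - 9\right) 8 - 78}{-44} = 221581 - \frac{\left(-6\right) 8 - 78}{44} = 221581 - \frac{-48 - 78}{44} = 221581 - - \frac{63}{22} = 221581 + \frac{63}{22} = \frac{4874845}{22} \approx 2.2158 \cdot 10^{5}$)
$\sqrt{-347386 + C} = \sqrt{-347386 + \frac{4874845}{22}} = \sqrt{- \frac{2767647}{22}} = \frac{i \sqrt{60888234}}{22}$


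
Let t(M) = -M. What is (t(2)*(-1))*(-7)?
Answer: -14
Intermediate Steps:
(t(2)*(-1))*(-7) = (-1*2*(-1))*(-7) = -2*(-1)*(-7) = 2*(-7) = -14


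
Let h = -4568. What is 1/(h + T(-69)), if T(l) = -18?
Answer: -1/4586 ≈ -0.00021805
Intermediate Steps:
1/(h + T(-69)) = 1/(-4568 - 18) = 1/(-4586) = -1/4586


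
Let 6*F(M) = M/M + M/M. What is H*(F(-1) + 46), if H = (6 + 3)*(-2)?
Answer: -834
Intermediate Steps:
F(M) = 1/3 (F(M) = (M/M + M/M)/6 = (1 + 1)/6 = (1/6)*2 = 1/3)
H = -18 (H = 9*(-2) = -18)
H*(F(-1) + 46) = -18*(1/3 + 46) = -18*139/3 = -834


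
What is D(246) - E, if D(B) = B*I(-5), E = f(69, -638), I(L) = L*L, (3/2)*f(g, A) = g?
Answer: 6104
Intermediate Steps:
f(g, A) = 2*g/3
I(L) = L**2
E = 46 (E = (2/3)*69 = 46)
D(B) = 25*B (D(B) = B*(-5)**2 = B*25 = 25*B)
D(246) - E = 25*246 - 1*46 = 6150 - 46 = 6104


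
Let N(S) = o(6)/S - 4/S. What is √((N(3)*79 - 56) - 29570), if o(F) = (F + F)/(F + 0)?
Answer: 2*I*√66777/3 ≈ 172.27*I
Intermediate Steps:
o(F) = 2 (o(F) = (2*F)/F = 2)
N(S) = -2/S (N(S) = 2/S - 4/S = -2/S)
√((N(3)*79 - 56) - 29570) = √((-2/3*79 - 56) - 29570) = √((-2*⅓*79 - 56) - 29570) = √((-⅔*79 - 56) - 29570) = √((-158/3 - 56) - 29570) = √(-326/3 - 29570) = √(-89036/3) = 2*I*√66777/3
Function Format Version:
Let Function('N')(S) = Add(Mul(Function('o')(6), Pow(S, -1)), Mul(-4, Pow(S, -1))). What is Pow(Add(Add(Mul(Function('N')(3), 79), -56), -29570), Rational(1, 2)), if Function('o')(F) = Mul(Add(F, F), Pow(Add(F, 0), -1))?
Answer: Mul(Rational(2, 3), I, Pow(66777, Rational(1, 2))) ≈ Mul(172.27, I)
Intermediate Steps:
Function('o')(F) = 2 (Function('o')(F) = Mul(Mul(2, F), Pow(F, -1)) = 2)
Function('N')(S) = Mul(-2, Pow(S, -1)) (Function('N')(S) = Add(Mul(2, Pow(S, -1)), Mul(-4, Pow(S, -1))) = Mul(-2, Pow(S, -1)))
Pow(Add(Add(Mul(Function('N')(3), 79), -56), -29570), Rational(1, 2)) = Pow(Add(Add(Mul(Mul(-2, Pow(3, -1)), 79), -56), -29570), Rational(1, 2)) = Pow(Add(Add(Mul(Mul(-2, Rational(1, 3)), 79), -56), -29570), Rational(1, 2)) = Pow(Add(Add(Mul(Rational(-2, 3), 79), -56), -29570), Rational(1, 2)) = Pow(Add(Add(Rational(-158, 3), -56), -29570), Rational(1, 2)) = Pow(Add(Rational(-326, 3), -29570), Rational(1, 2)) = Pow(Rational(-89036, 3), Rational(1, 2)) = Mul(Rational(2, 3), I, Pow(66777, Rational(1, 2)))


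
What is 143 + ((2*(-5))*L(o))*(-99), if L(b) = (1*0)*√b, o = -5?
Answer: 143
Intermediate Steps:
L(b) = 0 (L(b) = 0*√b = 0)
143 + ((2*(-5))*L(o))*(-99) = 143 + ((2*(-5))*0)*(-99) = 143 - 10*0*(-99) = 143 + 0*(-99) = 143 + 0 = 143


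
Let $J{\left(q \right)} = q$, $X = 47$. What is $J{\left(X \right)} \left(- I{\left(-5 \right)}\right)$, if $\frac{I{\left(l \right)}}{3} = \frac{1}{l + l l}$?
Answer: $- \frac{141}{20} \approx -7.05$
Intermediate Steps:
$I{\left(l \right)} = \frac{3}{l + l^{2}}$ ($I{\left(l \right)} = \frac{3}{l + l l} = \frac{3}{l + l^{2}}$)
$J{\left(X \right)} \left(- I{\left(-5 \right)}\right) = 47 \left(- \frac{3}{\left(-5\right) \left(1 - 5\right)}\right) = 47 \left(- \frac{3 \left(-1\right)}{5 \left(-4\right)}\right) = 47 \left(- \frac{3 \left(-1\right) \left(-1\right)}{5 \cdot 4}\right) = 47 \left(\left(-1\right) \frac{3}{20}\right) = 47 \left(- \frac{3}{20}\right) = - \frac{141}{20}$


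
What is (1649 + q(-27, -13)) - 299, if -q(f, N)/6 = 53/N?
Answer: 17868/13 ≈ 1374.5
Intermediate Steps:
q(f, N) = -318/N
(1649 + q(-27, -13)) - 299 = (1649 - 318/(-13)) - 299 = (1649 - 318*(-1/13)) - 299 = (1649 + 318/13) - 299 = 21755/13 - 299 = 17868/13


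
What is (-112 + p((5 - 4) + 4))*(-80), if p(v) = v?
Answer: 8560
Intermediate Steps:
(-112 + p((5 - 4) + 4))*(-80) = (-112 + ((5 - 4) + 4))*(-80) = (-112 + (1 + 4))*(-80) = (-112 + 5)*(-80) = -107*(-80) = 8560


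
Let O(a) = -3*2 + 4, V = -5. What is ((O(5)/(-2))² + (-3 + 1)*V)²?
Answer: 121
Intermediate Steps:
O(a) = -2 (O(a) = -6 + 4 = -2)
((O(5)/(-2))² + (-3 + 1)*V)² = ((-2/(-2))² + (-3 + 1)*(-5))² = ((-2*(-½))² - 2*(-5))² = (1² + 10)² = (1 + 10)² = 11² = 121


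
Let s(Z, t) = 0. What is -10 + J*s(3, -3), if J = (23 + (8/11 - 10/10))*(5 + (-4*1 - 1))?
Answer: -10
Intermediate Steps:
J = 0 (J = (23 + (8*(1/11) - 10*⅒))*(5 + (-4 - 1)) = (23 + (8/11 - 1))*(5 - 5) = (23 - 3/11)*0 = (250/11)*0 = 0)
-10 + J*s(3, -3) = -10 + 0*0 = -10 + 0 = -10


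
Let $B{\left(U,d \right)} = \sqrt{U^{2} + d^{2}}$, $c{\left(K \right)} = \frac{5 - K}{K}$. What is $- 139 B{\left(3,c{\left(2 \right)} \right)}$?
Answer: $- \frac{417 \sqrt{5}}{2} \approx -466.22$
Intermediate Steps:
$c{\left(K \right)} = \frac{5 - K}{K}$
$- 139 B{\left(3,c{\left(2 \right)} \right)} = - 139 \sqrt{3^{2} + \left(\frac{5 - 2}{2}\right)^{2}} = - 139 \sqrt{9 + \left(\frac{5 - 2}{2}\right)^{2}} = - 139 \sqrt{9 + \left(\frac{1}{2} \cdot 3\right)^{2}} = - 139 \sqrt{9 + \left(\frac{3}{2}\right)^{2}} = - 139 \sqrt{9 + \frac{9}{4}} = - 139 \sqrt{\frac{45}{4}} = - 139 \frac{3 \sqrt{5}}{2} = - \frac{417 \sqrt{5}}{2}$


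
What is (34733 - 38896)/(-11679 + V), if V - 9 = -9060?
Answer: 4163/20730 ≈ 0.20082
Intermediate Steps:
V = -9051 (V = 9 - 9060 = -9051)
(34733 - 38896)/(-11679 + V) = (34733 - 38896)/(-11679 - 9051) = -4163/(-20730) = -4163*(-1/20730) = 4163/20730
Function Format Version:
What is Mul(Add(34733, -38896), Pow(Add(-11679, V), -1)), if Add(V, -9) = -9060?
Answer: Rational(4163, 20730) ≈ 0.20082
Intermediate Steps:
V = -9051 (V = Add(9, -9060) = -9051)
Mul(Add(34733, -38896), Pow(Add(-11679, V), -1)) = Mul(Add(34733, -38896), Pow(Add(-11679, -9051), -1)) = Mul(-4163, Pow(-20730, -1)) = Mul(-4163, Rational(-1, 20730)) = Rational(4163, 20730)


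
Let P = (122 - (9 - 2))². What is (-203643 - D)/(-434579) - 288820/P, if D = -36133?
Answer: -24659957406/1149461455 ≈ -21.453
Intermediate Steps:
P = 13225 (P = (122 - 1*7)² = (122 - 7)² = 115² = 13225)
(-203643 - D)/(-434579) - 288820/P = (-203643 - 1*(-36133))/(-434579) - 288820/13225 = (-203643 + 36133)*(-1/434579) - 288820*1/13225 = -167510*(-1/434579) - 57764/2645 = 167510/434579 - 57764/2645 = -24659957406/1149461455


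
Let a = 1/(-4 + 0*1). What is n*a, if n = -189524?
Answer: 47381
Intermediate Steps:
a = -¼ (a = 1/(-4 + 0) = 1/(-4) = -¼ ≈ -0.25000)
n*a = -189524*(-¼) = 47381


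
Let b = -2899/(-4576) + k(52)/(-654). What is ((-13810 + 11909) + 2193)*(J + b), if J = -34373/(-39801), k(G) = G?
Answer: 52677933617/127257064 ≈ 413.95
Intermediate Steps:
b = 63769/115104 (b = -2899/(-4576) + 52/(-654) = -2899*(-1/4576) + 52*(-1/654) = 223/352 - 26/327 = 63769/115104 ≈ 0.55401)
J = 34373/39801 (J = -34373*(-1/39801) = 34373/39801 ≈ 0.86362)
((-13810 + 11909) + 2193)*(J + b) = ((-13810 + 11909) + 2193)*(34373/39801 + 63769/115104) = (-1901 + 2193)*(721615529/509028256) = 292*(721615529/509028256) = 52677933617/127257064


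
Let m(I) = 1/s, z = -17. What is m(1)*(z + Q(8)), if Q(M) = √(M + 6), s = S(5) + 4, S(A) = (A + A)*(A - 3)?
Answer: -17/24 + √14/24 ≈ -0.55243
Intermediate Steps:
S(A) = 2*A*(-3 + A) (S(A) = (2*A)*(-3 + A) = 2*A*(-3 + A))
s = 24 (s = 2*5*(-3 + 5) + 4 = 2*5*2 + 4 = 20 + 4 = 24)
m(I) = 1/24
Q(M) = √(6 + M)
m(1)*(z + Q(8)) = (-17 + √(6 + 8))/24 = (-17 + √14)/24 = -17/24 + √14/24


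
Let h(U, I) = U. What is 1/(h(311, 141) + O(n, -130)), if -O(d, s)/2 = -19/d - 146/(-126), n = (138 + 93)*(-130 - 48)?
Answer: 61677/19038556 ≈ 0.0032396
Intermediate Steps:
n = -41118 (n = 231*(-178) = -41118)
O(d, s) = -146/63 + 38/d (O(d, s) = -2*(-19/d - 146/(-126)) = -2*(-19/d - 146*(-1/126)) = -2*(-19/d + 73/63) = -2*(73/63 - 19/d) = -146/63 + 38/d)
1/(h(311, 141) + O(n, -130)) = 1/(311 + (-146/63 + 38/(-41118))) = 1/(311 + (-146/63 + 38*(-1/41118))) = 1/(311 + (-146/63 - 19/20559)) = 1/(311 - 142991/61677) = 1/(19038556/61677) = 61677/19038556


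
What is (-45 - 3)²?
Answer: 2304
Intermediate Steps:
(-45 - 3)² = (-48)² = 2304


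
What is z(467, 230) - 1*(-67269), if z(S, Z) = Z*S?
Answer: 174679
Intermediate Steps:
z(S, Z) = S*Z
z(467, 230) - 1*(-67269) = 467*230 - 1*(-67269) = 107410 + 67269 = 174679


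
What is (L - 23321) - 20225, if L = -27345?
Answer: -70891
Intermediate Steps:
(L - 23321) - 20225 = (-27345 - 23321) - 20225 = -50666 - 20225 = -70891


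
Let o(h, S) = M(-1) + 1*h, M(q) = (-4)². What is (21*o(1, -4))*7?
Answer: 2499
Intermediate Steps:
M(q) = 16
o(h, S) = 16 + h (o(h, S) = 16 + 1*h = 16 + h)
(21*o(1, -4))*7 = (21*(16 + 1))*7 = (21*17)*7 = 357*7 = 2499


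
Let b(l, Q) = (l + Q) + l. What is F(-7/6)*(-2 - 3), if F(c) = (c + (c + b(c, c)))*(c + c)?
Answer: -1225/18 ≈ -68.056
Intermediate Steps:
b(l, Q) = Q + 2*l (b(l, Q) = (Q + l) + l = Q + 2*l)
F(c) = 10*c² (F(c) = (c + (c + (c + 2*c)))*(c + c) = (c + (c + 3*c))*(2*c) = (c + 4*c)*(2*c) = (5*c)*(2*c) = 10*c²)
F(-7/6)*(-2 - 3) = (10*(-7/6)²)*(-2 - 3) = (10*(-7*⅙)²)*(-5) = (10*(-7/6)²)*(-5) = (10*(49/36))*(-5) = (245/18)*(-5) = -1225/18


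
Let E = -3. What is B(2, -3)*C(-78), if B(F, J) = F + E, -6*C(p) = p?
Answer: -13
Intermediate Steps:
C(p) = -p/6
B(F, J) = -3 + F (B(F, J) = F - 3 = -3 + F)
B(2, -3)*C(-78) = (-3 + 2)*(-1/6*(-78)) = -1*13 = -13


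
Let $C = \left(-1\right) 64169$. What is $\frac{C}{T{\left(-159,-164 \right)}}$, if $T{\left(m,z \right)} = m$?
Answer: $\frac{64169}{159} \approx 403.58$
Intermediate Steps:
$C = -64169$
$\frac{C}{T{\left(-159,-164 \right)}} = - \frac{64169}{-159} = \left(-64169\right) \left(- \frac{1}{159}\right) = \frac{64169}{159}$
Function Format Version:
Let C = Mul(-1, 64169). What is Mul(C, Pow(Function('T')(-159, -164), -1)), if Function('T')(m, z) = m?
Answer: Rational(64169, 159) ≈ 403.58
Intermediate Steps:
C = -64169
Mul(C, Pow(Function('T')(-159, -164), -1)) = Mul(-64169, Pow(-159, -1)) = Mul(-64169, Rational(-1, 159)) = Rational(64169, 159)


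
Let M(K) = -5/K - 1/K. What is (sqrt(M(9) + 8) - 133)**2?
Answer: (399 - sqrt(66))**2/9 ≈ 16976.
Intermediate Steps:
M(K) = -6/K
(sqrt(M(9) + 8) - 133)**2 = (sqrt(-6/9 + 8) - 133)**2 = (sqrt(-6*1/9 + 8) - 133)**2 = (sqrt(-2/3 + 8) - 133)**2 = (sqrt(22/3) - 133)**2 = (sqrt(66)/3 - 133)**2 = (-133 + sqrt(66)/3)**2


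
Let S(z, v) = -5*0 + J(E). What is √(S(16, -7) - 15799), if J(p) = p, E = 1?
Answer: I*√15798 ≈ 125.69*I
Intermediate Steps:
S(z, v) = 1 (S(z, v) = -5*0 + 1 = 0 + 1 = 1)
√(S(16, -7) - 15799) = √(1 - 15799) = √(-15798) = I*√15798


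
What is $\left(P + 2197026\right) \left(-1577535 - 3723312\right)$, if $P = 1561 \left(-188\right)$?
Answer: $-10090469713626$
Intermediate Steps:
$P = -293468$
$\left(P + 2197026\right) \left(-1577535 - 3723312\right) = \left(-293468 + 2197026\right) \left(-1577535 - 3723312\right) = 1903558 \left(-5300847\right) = -10090469713626$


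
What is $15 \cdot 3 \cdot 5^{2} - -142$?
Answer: $1267$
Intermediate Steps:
$15 \cdot 3 \cdot 5^{2} - -142 = 45 \cdot 25 + 142 = 1125 + 142 = 1267$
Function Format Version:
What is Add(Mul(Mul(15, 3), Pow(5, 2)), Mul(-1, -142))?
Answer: 1267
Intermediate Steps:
Add(Mul(Mul(15, 3), Pow(5, 2)), Mul(-1, -142)) = Add(Mul(45, 25), 142) = Add(1125, 142) = 1267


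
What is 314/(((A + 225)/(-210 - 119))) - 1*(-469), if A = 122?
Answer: 59437/347 ≈ 171.29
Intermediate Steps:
314/(((A + 225)/(-210 - 119))) - 1*(-469) = 314/(((122 + 225)/(-210 - 119))) - 1*(-469) = 314/((347/(-329))) + 469 = 314/((347*(-1/329))) + 469 = 314/(-347/329) + 469 = 314*(-329/347) + 469 = -103306/347 + 469 = 59437/347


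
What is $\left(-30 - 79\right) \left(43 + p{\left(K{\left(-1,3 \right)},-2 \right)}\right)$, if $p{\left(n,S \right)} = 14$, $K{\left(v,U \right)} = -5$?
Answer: $-6213$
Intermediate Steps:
$\left(-30 - 79\right) \left(43 + p{\left(K{\left(-1,3 \right)},-2 \right)}\right) = \left(-30 - 79\right) \left(43 + 14\right) = \left(-30 - 79\right) 57 = \left(-109\right) 57 = -6213$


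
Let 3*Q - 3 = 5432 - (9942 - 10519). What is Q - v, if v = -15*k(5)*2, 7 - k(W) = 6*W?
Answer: 1314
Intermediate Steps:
k(W) = 7 - 6*W
Q = 2004 (Q = 1 + (5432 - (9942 - 10519))/3 = 1 + (5432 - 1*(-577))/3 = 1 + (5432 + 577)/3 = 1 + (⅓)*6009 = 1 + 2003 = 2004)
v = 690 (v = -15*(7 - 6*5)*2 = -15*(7 - 30)*2 = -15*(-23)*2 = 345*2 = 690)
Q - v = 2004 - 1*690 = 2004 - 690 = 1314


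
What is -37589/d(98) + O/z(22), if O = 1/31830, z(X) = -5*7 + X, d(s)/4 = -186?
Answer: 2592325261/51309960 ≈ 50.523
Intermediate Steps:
d(s) = -744 (d(s) = 4*(-186) = -744)
z(X) = -35 + X
O = 1/31830 ≈ 3.1417e-5
-37589/d(98) + O/z(22) = -37589/(-744) + 1/(31830*(-35 + 22)) = -37589*(-1/744) + (1/31830)/(-13) = 37589/744 + (1/31830)*(-1/13) = 37589/744 - 1/413790 = 2592325261/51309960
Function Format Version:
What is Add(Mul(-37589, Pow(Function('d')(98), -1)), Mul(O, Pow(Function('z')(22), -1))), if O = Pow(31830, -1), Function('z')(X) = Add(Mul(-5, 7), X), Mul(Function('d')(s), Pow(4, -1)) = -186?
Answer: Rational(2592325261, 51309960) ≈ 50.523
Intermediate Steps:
Function('d')(s) = -744 (Function('d')(s) = Mul(4, -186) = -744)
Function('z')(X) = Add(-35, X)
O = Rational(1, 31830) ≈ 3.1417e-5
Add(Mul(-37589, Pow(Function('d')(98), -1)), Mul(O, Pow(Function('z')(22), -1))) = Add(Mul(-37589, Pow(-744, -1)), Mul(Rational(1, 31830), Pow(Add(-35, 22), -1))) = Add(Mul(-37589, Rational(-1, 744)), Mul(Rational(1, 31830), Pow(-13, -1))) = Add(Rational(37589, 744), Mul(Rational(1, 31830), Rational(-1, 13))) = Add(Rational(37589, 744), Rational(-1, 413790)) = Rational(2592325261, 51309960)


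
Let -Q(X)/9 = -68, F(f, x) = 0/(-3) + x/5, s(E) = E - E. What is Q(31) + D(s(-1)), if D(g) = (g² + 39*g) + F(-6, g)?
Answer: 612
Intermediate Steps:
s(E) = 0
F(f, x) = x/5 (F(f, x) = 0*(-⅓) + x*(⅕) = 0 + x/5 = x/5)
Q(X) = 612 (Q(X) = -9*(-68) = 612)
D(g) = g² + 196*g/5 (D(g) = (g² + 39*g) + g/5 = g² + 196*g/5)
Q(31) + D(s(-1)) = 612 + (⅕)*0*(196 + 5*0) = 612 + (⅕)*0*(196 + 0) = 612 + (⅕)*0*196 = 612 + 0 = 612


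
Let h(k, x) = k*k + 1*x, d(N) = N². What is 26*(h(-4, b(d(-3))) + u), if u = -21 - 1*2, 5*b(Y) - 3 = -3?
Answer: -182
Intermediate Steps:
b(Y) = 0 (b(Y) = ⅗ + (⅕)*(-3) = ⅗ - ⅗ = 0)
h(k, x) = x + k² (h(k, x) = k² + x = x + k²)
u = -23 (u = -21 - 2 = -23)
26*(h(-4, b(d(-3))) + u) = 26*((0 + (-4)²) - 23) = 26*((0 + 16) - 23) = 26*(16 - 23) = 26*(-7) = -182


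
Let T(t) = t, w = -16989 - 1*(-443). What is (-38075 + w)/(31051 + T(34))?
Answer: -54621/31085 ≈ -1.7571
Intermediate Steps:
w = -16546 (w = -16989 + 443 = -16546)
(-38075 + w)/(31051 + T(34)) = (-38075 - 16546)/(31051 + 34) = -54621/31085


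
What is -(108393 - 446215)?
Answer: 337822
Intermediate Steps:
-(108393 - 446215) = -1*(-337822) = 337822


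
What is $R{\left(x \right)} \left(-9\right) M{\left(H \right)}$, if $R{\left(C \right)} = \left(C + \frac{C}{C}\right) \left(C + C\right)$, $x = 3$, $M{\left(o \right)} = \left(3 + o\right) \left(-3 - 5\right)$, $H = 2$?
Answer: $8640$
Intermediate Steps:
$M{\left(o \right)} = -24 - 8 o$ ($M{\left(o \right)} = \left(3 + o\right) \left(-8\right) = -24 - 8 o$)
$R{\left(C \right)} = 2 C \left(1 + C\right)$ ($R{\left(C \right)} = \left(C + 1\right) 2 C = \left(1 + C\right) 2 C = 2 C \left(1 + C\right)$)
$R{\left(x \right)} \left(-9\right) M{\left(H \right)} = 2 \cdot 3 \left(1 + 3\right) \left(-9\right) \left(-24 - 16\right) = 2 \cdot 3 \cdot 4 \left(-9\right) \left(-24 - 16\right) = 24 \left(-9\right) \left(-40\right) = \left(-216\right) \left(-40\right) = 8640$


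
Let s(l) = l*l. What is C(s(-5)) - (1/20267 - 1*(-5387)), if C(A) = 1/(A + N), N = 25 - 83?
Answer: -3602905157/668811 ≈ -5387.0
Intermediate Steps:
s(l) = l**2
N = -58
C(A) = 1/(-58 + A) (C(A) = 1/(A - 58) = 1/(-58 + A))
C(s(-5)) - (1/20267 - 1*(-5387)) = 1/(-58 + (-5)**2) - (1/20267 - 1*(-5387)) = 1/(-58 + 25) - (1/20267 + 5387) = 1/(-33) - 1*109178330/20267 = -1/33 - 109178330/20267 = -3602905157/668811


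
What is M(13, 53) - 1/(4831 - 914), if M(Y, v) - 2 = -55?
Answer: -207602/3917 ≈ -53.000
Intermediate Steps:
M(Y, v) = -53 (M(Y, v) = 2 - 55 = -53)
M(13, 53) - 1/(4831 - 914) = -53 - 1/(4831 - 914) = -53 - 1/3917 = -207602/3917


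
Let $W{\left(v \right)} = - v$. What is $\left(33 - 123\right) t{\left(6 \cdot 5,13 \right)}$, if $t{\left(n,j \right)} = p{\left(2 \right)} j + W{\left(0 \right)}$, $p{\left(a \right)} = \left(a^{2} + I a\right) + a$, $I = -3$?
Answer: $0$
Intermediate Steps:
$p{\left(a \right)} = a^{2} - 2 a$ ($p{\left(a \right)} = \left(a^{2} - 3 a\right) + a = a^{2} - 2 a$)
$t{\left(n,j \right)} = 0$ ($t{\left(n,j \right)} = 2 \left(-2 + 2\right) j - 0 = 2 \cdot 0 j + 0 = 0 j + 0 = 0 + 0 = 0$)
$\left(33 - 123\right) t{\left(6 \cdot 5,13 \right)} = \left(33 - 123\right) 0 = \left(-90\right) 0 = 0$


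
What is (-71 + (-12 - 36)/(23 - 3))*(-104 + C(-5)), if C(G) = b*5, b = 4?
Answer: 30828/5 ≈ 6165.6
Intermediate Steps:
C(G) = 20 (C(G) = 4*5 = 20)
(-71 + (-12 - 36)/(23 - 3))*(-104 + C(-5)) = (-71 + (-12 - 36)/(23 - 3))*(-104 + 20) = (-71 - 48/20)*(-84) = (-71 - 48*1/20)*(-84) = (-71 - 12/5)*(-84) = -367/5*(-84) = 30828/5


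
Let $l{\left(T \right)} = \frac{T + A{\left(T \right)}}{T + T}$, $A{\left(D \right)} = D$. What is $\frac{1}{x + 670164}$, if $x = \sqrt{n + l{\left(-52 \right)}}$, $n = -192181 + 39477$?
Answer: $\frac{223388}{149706646533} - \frac{19 i \sqrt{47}}{149706646533} \approx 1.4922 \cdot 10^{-6} - 8.7008 \cdot 10^{-10} i$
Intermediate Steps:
$n = -152704$
$l{\left(T \right)} = 1$ ($l{\left(T \right)} = \frac{T + T}{T + T} = \frac{2 T}{2 T} = 2 T \frac{1}{2 T} = 1$)
$x = 57 i \sqrt{47}$ ($x = \sqrt{-152704 + 1} = \sqrt{-152703} = 57 i \sqrt{47} \approx 390.77 i$)
$\frac{1}{x + 670164} = \frac{1}{57 i \sqrt{47} + 670164} = \frac{1}{670164 + 57 i \sqrt{47}}$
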